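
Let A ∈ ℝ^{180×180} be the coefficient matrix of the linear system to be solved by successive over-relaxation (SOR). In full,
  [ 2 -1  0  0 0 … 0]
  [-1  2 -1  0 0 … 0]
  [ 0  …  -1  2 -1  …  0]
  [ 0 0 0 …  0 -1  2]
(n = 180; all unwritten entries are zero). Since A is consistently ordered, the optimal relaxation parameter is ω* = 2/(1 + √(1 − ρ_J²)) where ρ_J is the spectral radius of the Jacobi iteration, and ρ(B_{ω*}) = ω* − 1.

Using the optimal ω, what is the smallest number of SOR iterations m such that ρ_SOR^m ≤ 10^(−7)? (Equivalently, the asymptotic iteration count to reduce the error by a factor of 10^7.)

m = 465

½·tridiag(1,0,1) at n=180: λ_k = cos(kπ/181); max |λ| at k=1 ⇒ ρ_J = cos(π/181) ≈ 0.9998494.
√(1 − cos²(π/181)) = sin(π/181) ≈ 0.0173560.
So ω* = 2/1.0173560 = 1.9658802 (Young).
and ρ(B_{ω*}) = 1.9658802 − 1 = 0.9658802.
(0.9658802)^m ≤ 10^{−7}  ⇒  m·ln(0.9658802) ≤ −7·ln10  ⇒  m ≥ 464.291  ⇒  m = 465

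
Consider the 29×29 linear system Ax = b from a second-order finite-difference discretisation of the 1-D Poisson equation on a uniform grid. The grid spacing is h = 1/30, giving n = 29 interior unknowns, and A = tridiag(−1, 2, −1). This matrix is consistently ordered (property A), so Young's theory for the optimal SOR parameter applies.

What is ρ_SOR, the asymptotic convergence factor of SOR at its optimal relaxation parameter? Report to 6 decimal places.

spectrum of D⁻¹(L+U) = {cos(kπ/30) : 1≤k≤29}; ρ_J = cos(π/30) = 0.994522.
√(1−ρ_J²) = |sin(π/30)| = 0.1045285
Young: ω* = 2/(1+√(1−ρ_J²)) = 2/(1+0.1045285) = 2/1.1045285 = 1.810727.
At ω = 1.810727 every |λ(B_ω)| = ω−1, so ρ_SOR = 0.810727.

ρ_SOR = 0.810727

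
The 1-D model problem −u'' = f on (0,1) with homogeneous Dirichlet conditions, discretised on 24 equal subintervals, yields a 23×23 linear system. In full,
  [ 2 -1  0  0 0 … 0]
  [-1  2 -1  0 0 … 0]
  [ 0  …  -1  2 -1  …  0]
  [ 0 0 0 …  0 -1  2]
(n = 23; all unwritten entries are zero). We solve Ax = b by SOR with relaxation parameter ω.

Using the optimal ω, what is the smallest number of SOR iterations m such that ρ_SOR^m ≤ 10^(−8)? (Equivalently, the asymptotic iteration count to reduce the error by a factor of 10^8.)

½·tridiag(1,0,1) at n=23: λ_k = cos(kπ/24); max |λ| at k=1 ⇒ ρ_J = cos(π/24) ≈ 0.9914449.
√(1 − cos²(π/24)) = sin(π/24) ≈ 0.1305262.
ω* = 2/(1 + 0.1305262) = 2/1.1305262 = 1.7690877.
ρ_SOR = ω* − 1 = 1.7690877 − 1 = 0.7690877.
8·ln10 = 18.4207; −ln(0.7690877) = 0.26255; m = ⌈18.4207/0.26255⌉ = ⌈70.161⌉ = 71.

m = 71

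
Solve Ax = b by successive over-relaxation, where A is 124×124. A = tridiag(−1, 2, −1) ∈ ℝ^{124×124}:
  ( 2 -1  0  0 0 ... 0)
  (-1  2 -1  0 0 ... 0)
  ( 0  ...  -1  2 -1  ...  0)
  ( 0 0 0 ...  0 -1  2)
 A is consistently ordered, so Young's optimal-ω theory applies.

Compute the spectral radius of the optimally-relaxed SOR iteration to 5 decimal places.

½·tridiag(1,0,1) at n=124: λ_k = cos(kπ/125); max |λ| at k=1 ⇒ ρ_J = cos(π/125) ≈ 0.99968.
√(1−ρ_J²) = |sin(π/125)| = 0.025130
ω* = 2/(1 + 0.025130) = 2/1.025130 = 1.95097.
At ω = 1.95097 every |λ(B_ω)| = ω−1, so ρ_SOR = 0.95097.

ρ_SOR = 0.95097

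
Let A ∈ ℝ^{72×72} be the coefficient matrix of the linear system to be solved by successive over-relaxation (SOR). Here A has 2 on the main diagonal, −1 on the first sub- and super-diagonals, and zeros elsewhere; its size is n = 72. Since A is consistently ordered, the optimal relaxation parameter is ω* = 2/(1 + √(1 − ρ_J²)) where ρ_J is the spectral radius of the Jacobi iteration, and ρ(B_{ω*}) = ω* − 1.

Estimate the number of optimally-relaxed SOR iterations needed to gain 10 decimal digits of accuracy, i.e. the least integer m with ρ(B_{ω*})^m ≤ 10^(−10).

m = 268

With n=72, ρ(Jacobi) = cos(π/73) = 0.9990741.
√(1−ρ_J²) = |sin(π/73)| = 0.0430222
ω* = 2 / (1 + 0.0430222) = 2 / 1.0430222 ≈ 1.9175047.
and ρ(B_{ω*}) = 1.9175047 − 1 = 0.9175047.
(0.9175047)^m ≤ 10^{−10}  ⇒  m·ln(0.9175047) ≤ −10·ln10  ⇒  m ≥ 267.440  ⇒  m = 268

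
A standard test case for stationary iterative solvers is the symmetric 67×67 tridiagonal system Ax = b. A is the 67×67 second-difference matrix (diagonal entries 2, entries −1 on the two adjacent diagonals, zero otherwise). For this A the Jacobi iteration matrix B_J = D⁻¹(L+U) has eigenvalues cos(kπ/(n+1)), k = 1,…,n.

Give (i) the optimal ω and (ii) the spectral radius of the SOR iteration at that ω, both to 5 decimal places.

ω* = 1.91171, ρ_SOR = 0.91171

½·tridiag(1,0,1) at n=67: λ_k = cos(kπ/68); max |λ| at k=1 ⇒ ρ_J = cos(π/68) ≈ 0.99893.
√(1−ρ_J²) = |sin(π/68)| = 0.046183
Young: ω* = 2/(1+√(1−ρ_J²)) = 2/(1+0.046183) = 2/1.046183 = 1.91171.
Hence ρ(B_{ω*}) = 1.91171 − 1 = 0.91171.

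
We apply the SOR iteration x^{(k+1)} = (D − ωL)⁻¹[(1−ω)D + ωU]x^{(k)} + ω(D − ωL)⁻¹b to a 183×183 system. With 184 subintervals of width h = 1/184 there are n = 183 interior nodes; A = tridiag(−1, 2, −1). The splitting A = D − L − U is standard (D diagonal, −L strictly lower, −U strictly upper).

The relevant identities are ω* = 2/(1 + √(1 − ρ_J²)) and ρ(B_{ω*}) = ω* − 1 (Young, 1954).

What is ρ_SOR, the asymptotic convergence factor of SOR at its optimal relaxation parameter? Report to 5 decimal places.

ρ_SOR = 0.96643

ρ_J = max_k |cos(kπ/184)| = cos(π/184) = 0.99985
√(1 − cos²(π/184)) = sin(π/184) ≈ 0.017073.
Then 2/(1+√(1−ρ_J²)) = 2/(1+0.017073); ω* = 2/1.017073 = 1.96643.
Hence ρ(B_{ω*}) = 1.96643 − 1 = 0.96643.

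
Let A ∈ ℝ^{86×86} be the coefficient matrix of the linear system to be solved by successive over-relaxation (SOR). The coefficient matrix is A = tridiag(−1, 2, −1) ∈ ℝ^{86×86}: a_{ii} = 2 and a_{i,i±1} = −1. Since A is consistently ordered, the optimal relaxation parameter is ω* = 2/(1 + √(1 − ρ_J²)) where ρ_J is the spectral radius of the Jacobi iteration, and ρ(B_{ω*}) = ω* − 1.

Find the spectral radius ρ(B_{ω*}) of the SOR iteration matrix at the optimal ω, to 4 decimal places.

ρ_J = max_k |cos(kπ/87)| = cos(π/87) = 0.9993
√(1 − cos²(π/87)) = sin(π/87) ≈ 0.03610.
Then 2/(1+√(1−ρ_J²)) = 2/(1+0.03610); ω* = 2/1.03610 = 1.9303.
Hence ρ(B_{ω*}) = 1.9303 − 1 = 0.9303.

ρ_SOR = 0.9303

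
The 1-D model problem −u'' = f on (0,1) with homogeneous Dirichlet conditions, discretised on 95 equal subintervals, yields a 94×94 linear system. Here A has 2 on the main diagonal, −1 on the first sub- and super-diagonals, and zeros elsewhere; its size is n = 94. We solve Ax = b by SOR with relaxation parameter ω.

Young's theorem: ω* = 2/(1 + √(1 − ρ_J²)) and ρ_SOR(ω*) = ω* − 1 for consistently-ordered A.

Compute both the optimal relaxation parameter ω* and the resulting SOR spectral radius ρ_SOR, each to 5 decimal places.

ω* = 1.93599, ρ_SOR = 0.93599

ρ_J = max_k |cos(kπ/95)| = cos(π/95) = 0.99945
√(1−ρ_J²) simplifies to sin(π/95) = 0.033063.
[ω*] 2 ÷ (1 + 0.033063) = 2 ÷ 1.033063 = 1.93599.
[ρ_SOR] ω* − 1 = 0.93599.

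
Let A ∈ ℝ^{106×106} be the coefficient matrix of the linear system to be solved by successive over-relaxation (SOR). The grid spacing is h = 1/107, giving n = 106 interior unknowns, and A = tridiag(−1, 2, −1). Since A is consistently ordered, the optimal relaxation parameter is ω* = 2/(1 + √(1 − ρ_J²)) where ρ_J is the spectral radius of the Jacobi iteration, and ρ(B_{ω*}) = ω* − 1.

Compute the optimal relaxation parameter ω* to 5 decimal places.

B_J for the 106×106 system has eigenvalues cos(kπ/107); ρ_J = cos(π/107) = 0.99957.
√(1−ρ_J²) = |sin(π/107)| = 0.029356
Young: ω* = 2/(1+√(1−ρ_J²)) = 2/(1+0.029356) = 2/1.029356 = 1.94296.
and ρ(B_{ω*}) = 1.94296 − 1 = 0.94296.

ω* = 1.94296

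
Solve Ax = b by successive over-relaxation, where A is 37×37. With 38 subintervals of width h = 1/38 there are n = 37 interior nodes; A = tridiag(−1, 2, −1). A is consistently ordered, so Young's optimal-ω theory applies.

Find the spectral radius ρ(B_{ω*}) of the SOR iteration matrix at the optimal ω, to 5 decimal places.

[ρ_J] n=37: ρ(B_J) = cos(π/(n+1)) = cos(π/38) = 0.99658.
root = sin(π/38) = 0.082579  (since 1−cos² = sin²).
ω* = 2 / (1 + 0.082579) = 2 / 1.082579 ≈ 1.84744.
[ρ_SOR] ω* − 1 = 0.84744.

ρ_SOR = 0.84744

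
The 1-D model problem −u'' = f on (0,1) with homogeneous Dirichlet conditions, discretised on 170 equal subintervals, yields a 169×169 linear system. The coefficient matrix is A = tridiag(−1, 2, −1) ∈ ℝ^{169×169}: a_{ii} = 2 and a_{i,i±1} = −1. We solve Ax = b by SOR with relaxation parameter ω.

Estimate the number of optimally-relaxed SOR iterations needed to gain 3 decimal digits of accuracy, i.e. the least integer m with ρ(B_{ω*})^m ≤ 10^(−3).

n=169: λ(B_J) = 1 − λ(A)/2 = cos(kπ/170); k=1 gives ρ_J = 0.9998293.
√(1 − cos²(π/170)) = sin(π/170) ≈ 0.0184789.
ω* = 2/(1+0.0184789) = 1.9637127
At ω = 1.9637127 every |λ(B_ω)| = ω−1, so ρ_SOR = 0.9637127.
3·ln10 = 6.90776; −ln(0.9637127) = 0.0369621; m = ⌈6.90776/0.0369621⌉ = ⌈186.888⌉ = 187.

m = 187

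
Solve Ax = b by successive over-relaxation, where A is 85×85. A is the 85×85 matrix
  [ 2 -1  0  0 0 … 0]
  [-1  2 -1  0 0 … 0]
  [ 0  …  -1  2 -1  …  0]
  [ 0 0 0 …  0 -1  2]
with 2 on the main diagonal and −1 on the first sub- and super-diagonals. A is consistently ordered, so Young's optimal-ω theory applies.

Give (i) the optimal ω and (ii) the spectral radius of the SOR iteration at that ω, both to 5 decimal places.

[ρ_J] n=85: ρ(B_J) = cos(π/(n+1)) = cos(π/86) = 0.99933.
root = sin(π/86) = 0.036522  (since 1−cos² = sin²).
Young: ω* = 2/(1+√(1−ρ_J²)) = 2/(1+0.036522) = 2/1.036522 = 1.92953.
ρ_SOR = ω* − 1 = 1.92953 − 1 = 0.92953.

ω* = 1.92953, ρ_SOR = 0.92953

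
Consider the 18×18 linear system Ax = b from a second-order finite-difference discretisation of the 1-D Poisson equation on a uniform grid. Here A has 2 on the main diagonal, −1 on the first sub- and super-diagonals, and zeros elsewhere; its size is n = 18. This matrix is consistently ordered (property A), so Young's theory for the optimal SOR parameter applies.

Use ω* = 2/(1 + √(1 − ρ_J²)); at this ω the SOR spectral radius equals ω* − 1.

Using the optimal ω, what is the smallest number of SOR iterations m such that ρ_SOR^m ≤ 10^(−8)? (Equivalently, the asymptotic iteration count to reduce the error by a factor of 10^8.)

m = 56

B_J for the 18×18 system has eigenvalues cos(kπ/19); ρ_J = cos(π/19) = 0.9863613.
1 − cos²(π/19) = sin²(π/19) ⇒ √(1−ρ_J²) = sin(π/19) = 0.1645946.
Young: ω* = 2/(1+√(1−ρ_J²)) = 2/(1+0.1645946) = 2/1.1645946 = 1.7173358.
[ρ_SOR] ω* − 1 = 0.7173358.
(0.7173358)^m ≤ 10^{−8}  ⇒  m·ln(0.7173358) ≤ −8·ln10  ⇒  m ≥ 55.449  ⇒  m = 56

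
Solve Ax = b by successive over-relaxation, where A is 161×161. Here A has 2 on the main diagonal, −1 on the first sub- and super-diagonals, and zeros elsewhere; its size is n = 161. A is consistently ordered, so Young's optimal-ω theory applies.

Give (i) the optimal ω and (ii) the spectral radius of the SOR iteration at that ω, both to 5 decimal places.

ω* = 1.96196, ρ_SOR = 0.96196

With n=161, ρ(Jacobi) = cos(π/162) = 0.99981.
√(1−ρ_J²) = |sin(π/162)| = 0.019391
So ω* = 2/1.019391 = 1.96196 (Young).
At ω = 1.96196 every |λ(B_ω)| = ω−1, so ρ_SOR = 0.96196.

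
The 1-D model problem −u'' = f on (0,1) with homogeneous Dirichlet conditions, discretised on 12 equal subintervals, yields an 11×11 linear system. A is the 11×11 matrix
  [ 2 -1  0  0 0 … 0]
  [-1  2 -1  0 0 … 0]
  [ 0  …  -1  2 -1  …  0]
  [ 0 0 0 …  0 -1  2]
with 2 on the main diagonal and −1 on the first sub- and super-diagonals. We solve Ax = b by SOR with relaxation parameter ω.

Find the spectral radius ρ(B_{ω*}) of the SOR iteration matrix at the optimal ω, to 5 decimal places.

ρ_J = max_k |cos(kπ/12)| = cos(π/12) = 0.96593
1 − cos²(π/12) = sin²(π/12) ⇒ √(1−ρ_J²) = sin(π/12) = 0.258819.
ω* = 2 / (1 + 0.258819) = 2 / 1.258819 ≈ 1.58879.
Hence ρ(B_{ω*}) = 1.58879 − 1 = 0.58879.

ρ_SOR = 0.58879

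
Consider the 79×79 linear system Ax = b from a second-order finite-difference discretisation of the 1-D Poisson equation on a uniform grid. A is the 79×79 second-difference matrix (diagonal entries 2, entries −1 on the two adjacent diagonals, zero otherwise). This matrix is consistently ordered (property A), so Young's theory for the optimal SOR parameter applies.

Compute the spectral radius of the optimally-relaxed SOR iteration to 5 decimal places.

ρ_SOR = 0.92445

[ρ_J] n=79: ρ(B_J) = cos(π/(n+1)) = cos(π/80) = 0.99923.
root = sin(π/80) = 0.039260  (since 1−cos² = sin²).
ω* = 2/(1+0.039260) = 1.92445
[ρ_SOR] ω* − 1 = 0.92445.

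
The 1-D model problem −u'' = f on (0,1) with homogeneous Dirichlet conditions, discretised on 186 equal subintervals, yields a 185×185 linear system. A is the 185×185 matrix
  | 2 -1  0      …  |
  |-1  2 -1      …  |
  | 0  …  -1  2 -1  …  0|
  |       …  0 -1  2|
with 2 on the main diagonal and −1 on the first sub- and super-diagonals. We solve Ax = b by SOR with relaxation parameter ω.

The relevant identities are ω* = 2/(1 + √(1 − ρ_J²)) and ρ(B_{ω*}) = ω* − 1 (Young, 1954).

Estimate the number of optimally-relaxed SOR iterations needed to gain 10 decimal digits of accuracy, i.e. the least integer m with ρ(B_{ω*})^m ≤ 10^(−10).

B_J for the 185×185 system has eigenvalues cos(kπ/186); ρ_J = cos(π/186) = 0.9998574.
√(1−ρ_J²) simplifies to sin(π/186) = 0.0168895.
Then 2/(1+√(1−ρ_J²)) = 2/(1+0.0168895); ω* = 2/1.0168895 = 1.9667820.
ρ_SOR = ω* − 1 ≈ 0.9667820.
m ≥ 10·ln10 / (−ln 0.9667820) = 681.599; smallest integer m = 682.

m = 682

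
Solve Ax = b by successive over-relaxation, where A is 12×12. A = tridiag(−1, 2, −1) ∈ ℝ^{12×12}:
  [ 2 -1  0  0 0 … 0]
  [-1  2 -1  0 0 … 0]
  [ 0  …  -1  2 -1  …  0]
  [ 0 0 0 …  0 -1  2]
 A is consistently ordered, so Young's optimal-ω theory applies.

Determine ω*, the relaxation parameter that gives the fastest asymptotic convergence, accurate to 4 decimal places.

B_J for the 12×12 system has eigenvalues cos(kπ/13); ρ_J = cos(π/13) = 0.9709.
√(1−ρ_J²) = |sin(π/13)| = 0.23932
ω* = 2/(1+0.23932) = 1.6138
ρ_SOR = ω* − 1 = 1.6138 − 1 = 0.6138.

ω* = 1.6138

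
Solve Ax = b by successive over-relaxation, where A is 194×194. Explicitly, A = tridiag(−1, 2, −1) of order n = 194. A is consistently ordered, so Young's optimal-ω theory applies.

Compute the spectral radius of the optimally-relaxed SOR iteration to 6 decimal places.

spectrum of D⁻¹(L+U) = {cos(kπ/195) : 1≤k≤194}; ρ_J = cos(π/195) = 0.999870.
√(1 − cos²(π/195)) = sin(π/195) ≈ 0.0161100.
ω* = 2 / (1 + 0.0161100) = 2 / 1.0161100 ≈ 1.968291.
and ρ(B_{ω*}) = 1.968291 − 1 = 0.968291.

ρ_SOR = 0.968291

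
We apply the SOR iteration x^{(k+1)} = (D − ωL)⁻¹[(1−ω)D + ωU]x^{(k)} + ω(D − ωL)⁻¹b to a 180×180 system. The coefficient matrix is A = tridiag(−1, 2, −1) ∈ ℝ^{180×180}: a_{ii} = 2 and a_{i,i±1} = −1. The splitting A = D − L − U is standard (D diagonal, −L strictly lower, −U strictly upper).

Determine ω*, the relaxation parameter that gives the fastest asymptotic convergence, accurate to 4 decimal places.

ρ_J = max_k |cos(kπ/181)| = cos(π/181) = 0.9998
√(1 − cos²(π/181)) = sin(π/181) ≈ 0.01736.
So ω* = 2/1.01736 = 1.9659 (Young).
ρ_SOR = ω* − 1 = 1.9659 − 1 = 0.9659.

ω* = 1.9659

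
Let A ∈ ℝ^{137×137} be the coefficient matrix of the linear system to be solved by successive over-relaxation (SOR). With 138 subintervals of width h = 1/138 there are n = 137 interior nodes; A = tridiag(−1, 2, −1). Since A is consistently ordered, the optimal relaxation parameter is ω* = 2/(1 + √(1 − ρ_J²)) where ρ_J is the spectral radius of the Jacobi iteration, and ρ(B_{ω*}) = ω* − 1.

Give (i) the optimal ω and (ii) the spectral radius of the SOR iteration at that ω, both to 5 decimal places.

[ρ_J] n=137: ρ(B_J) = cos(π/(n+1)) = cos(π/138) = 0.99974.
√(1−ρ_J²) simplifies to sin(π/138) = 0.022763.
ω* = 2/(1+0.022763) = 1.95549
ρ_SOR = ω* − 1 ≈ 0.95549.

ω* = 1.95549, ρ_SOR = 0.95549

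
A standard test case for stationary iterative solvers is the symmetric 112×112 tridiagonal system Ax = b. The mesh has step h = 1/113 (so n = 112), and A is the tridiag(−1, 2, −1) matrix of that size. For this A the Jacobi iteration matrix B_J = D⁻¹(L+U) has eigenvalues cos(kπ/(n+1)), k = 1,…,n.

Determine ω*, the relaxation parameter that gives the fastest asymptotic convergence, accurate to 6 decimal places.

ω* = 1.945907

B_J for the 112×112 system has eigenvalues cos(kπ/113); ρ_J = cos(π/113) = 0.999614.
√(1 − cos²(π/113)) = sin(π/113) ≈ 0.0277981.
ω* = 2/(1 + 0.0277981) = 2/1.0277981 = 1.945907.
and ρ(B_{ω*}) = 1.945907 − 1 = 0.945907.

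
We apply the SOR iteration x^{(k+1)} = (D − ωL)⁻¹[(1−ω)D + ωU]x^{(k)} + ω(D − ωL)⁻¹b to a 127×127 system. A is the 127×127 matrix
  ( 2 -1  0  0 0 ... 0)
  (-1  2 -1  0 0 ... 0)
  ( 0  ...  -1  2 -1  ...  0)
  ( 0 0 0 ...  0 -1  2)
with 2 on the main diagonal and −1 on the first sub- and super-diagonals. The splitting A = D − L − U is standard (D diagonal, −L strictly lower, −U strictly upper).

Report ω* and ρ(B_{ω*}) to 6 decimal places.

[ρ_J] n=127: ρ(B_J) = cos(π/(n+1)) = cos(π/128) = 0.999699.
√(1−ρ_J²) = |sin(π/128)| = 0.0245412
Young: ω* = 2/(1+√(1−ρ_J²)) = 2/(1+0.0245412) = 2/1.0245412 = 1.952093.
ρ_SOR = ω* − 1 ≈ 0.952093.

ω* = 1.952093, ρ_SOR = 0.952093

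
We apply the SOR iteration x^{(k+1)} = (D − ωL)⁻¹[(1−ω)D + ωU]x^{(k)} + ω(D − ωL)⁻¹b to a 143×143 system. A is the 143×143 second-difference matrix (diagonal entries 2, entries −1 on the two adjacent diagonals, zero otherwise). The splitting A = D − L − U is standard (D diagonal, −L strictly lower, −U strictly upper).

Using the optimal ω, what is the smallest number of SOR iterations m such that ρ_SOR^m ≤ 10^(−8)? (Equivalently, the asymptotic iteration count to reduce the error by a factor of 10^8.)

m = 423

B_J for the 143×143 system has eigenvalues cos(kπ/144); ρ_J = cos(π/144) = 0.9997620.
1 − cos²(π/144) = sin²(π/144) ⇒ √(1−ρ_J²) = sin(π/144) = 0.0218149.
ω* = 2/(1 + 0.0218149) = 2/1.0218149 = 1.9573017.
and ρ(B_{ω*}) = 1.9573017 − 1 = 0.9573017.
(0.9573017)^m ≤ 10^{−8}  ⇒  m·ln(0.9573017) ≤ −8·ln10  ⇒  m ≥ 422.138  ⇒  m = 423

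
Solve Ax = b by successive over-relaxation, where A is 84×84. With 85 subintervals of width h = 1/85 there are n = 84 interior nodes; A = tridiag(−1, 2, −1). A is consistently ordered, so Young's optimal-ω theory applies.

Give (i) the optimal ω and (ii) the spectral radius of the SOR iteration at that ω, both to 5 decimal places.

ω* = 1.92873, ρ_SOR = 0.92873

ρ_J = max_k |cos(kπ/85)| = cos(π/85) = 0.99932
1 − cos²(π/85) = sin²(π/85) ⇒ √(1−ρ_J²) = sin(π/85) = 0.036951.
ω* = 2/(1+0.036951) = 1.92873
ρ(B_{ω*}) = ω*−1 = 0.92873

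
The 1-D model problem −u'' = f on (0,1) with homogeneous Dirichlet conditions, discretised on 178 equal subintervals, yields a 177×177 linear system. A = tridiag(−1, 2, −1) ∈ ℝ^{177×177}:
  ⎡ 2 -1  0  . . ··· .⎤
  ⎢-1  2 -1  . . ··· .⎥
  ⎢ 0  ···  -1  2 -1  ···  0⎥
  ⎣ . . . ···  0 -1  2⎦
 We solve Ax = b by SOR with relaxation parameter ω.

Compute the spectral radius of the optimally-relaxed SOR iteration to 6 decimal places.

ρ_J = max_k |cos(kπ/178)| = cos(π/178) = 0.999844
root = sin(π/178) = 0.0176485  (since 1−cos² = sin²).
ω* = 2 / (1 + 0.0176485) = 2 / 1.0176485 ≈ 1.965315.
At ω = 1.965315 every |λ(B_ω)| = ω−1, so ρ_SOR = 0.965315.

ρ_SOR = 0.965315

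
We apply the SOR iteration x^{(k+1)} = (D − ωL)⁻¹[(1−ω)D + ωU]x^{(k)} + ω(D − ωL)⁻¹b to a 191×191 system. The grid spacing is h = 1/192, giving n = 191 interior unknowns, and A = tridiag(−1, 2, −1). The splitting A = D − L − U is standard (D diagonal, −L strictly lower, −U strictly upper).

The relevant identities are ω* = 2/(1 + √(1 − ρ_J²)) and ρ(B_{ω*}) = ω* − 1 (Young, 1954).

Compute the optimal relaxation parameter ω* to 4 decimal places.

B_J for the 191×191 system has eigenvalues cos(kπ/192); ρ_J = cos(π/192) = 0.9999.
root = sin(π/192) = 0.01636  (since 1−cos² = sin²).
[ω*] 2 ÷ (1 + 0.01636) = 2 ÷ 1.01636 = 1.9678.
and ρ(B_{ω*}) = 1.9678 − 1 = 0.9678.

ω* = 1.9678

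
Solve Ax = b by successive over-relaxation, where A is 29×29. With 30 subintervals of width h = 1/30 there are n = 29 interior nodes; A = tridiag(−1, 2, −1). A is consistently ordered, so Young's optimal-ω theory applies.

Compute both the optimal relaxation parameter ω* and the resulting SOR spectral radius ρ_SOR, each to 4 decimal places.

ω* = 1.8107, ρ_SOR = 0.8107

[ρ_J] n=29: ρ(B_J) = cos(π/(n+1)) = cos(π/30) = 0.9945.
root = sin(π/30) = 0.10453  (since 1−cos² = sin²).
[ω*] 2 ÷ (1 + 0.10453) = 2 ÷ 1.10453 = 1.8107.
Hence ρ(B_{ω*}) = 1.8107 − 1 = 0.8107.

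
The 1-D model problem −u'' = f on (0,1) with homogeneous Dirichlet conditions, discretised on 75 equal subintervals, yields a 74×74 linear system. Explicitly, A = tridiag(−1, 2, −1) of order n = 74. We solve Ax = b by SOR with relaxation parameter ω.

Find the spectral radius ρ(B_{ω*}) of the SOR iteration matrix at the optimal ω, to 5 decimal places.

B_J for the 74×74 system has eigenvalues cos(kπ/75); ρ_J = cos(π/75) = 0.99912.
√(1−ρ_J²) simplifies to sin(π/75) = 0.041876.
ω* = 2/(1 + 0.041876) = 2/1.041876 = 1.91961.
Hence ρ(B_{ω*}) = 1.91961 − 1 = 0.91961.

ρ_SOR = 0.91961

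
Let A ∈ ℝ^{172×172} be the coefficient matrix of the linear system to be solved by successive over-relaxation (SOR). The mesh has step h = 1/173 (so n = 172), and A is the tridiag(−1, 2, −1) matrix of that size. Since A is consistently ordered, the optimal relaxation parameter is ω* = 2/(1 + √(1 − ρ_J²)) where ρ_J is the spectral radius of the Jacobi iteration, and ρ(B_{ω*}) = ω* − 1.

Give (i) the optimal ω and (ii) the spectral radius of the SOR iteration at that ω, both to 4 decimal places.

[ρ_J] n=172: ρ(B_J) = cos(π/(n+1)) = cos(π/173) = 0.9998.
√(1−ρ_J²) = |sin(π/173)| = 0.01816
Young: ω* = 2/(1+√(1−ρ_J²)) = 2/(1+0.01816) = 2/1.01816 = 1.9643.
ρ_SOR = ω* − 1 ≈ 0.9643.

ω* = 1.9643, ρ_SOR = 0.9643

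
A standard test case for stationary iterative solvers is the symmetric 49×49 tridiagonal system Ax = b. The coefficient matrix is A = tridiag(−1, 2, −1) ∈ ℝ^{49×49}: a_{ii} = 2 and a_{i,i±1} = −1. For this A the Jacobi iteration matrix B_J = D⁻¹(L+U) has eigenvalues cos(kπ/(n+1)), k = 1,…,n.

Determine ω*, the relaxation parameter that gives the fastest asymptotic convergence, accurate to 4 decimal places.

[ρ_J] n=49: ρ(B_J) = cos(π/(n+1)) = cos(π/50) = 0.9980.
1 − cos²(π/50) = sin²(π/50) ⇒ √(1−ρ_J²) = sin(π/50) = 0.06279.
ω* = 2 / (1 + 0.06279) = 2 / 1.06279 ≈ 1.8818.
ρ(B_{ω*}) = ω*−1 = 0.8818

ω* = 1.8818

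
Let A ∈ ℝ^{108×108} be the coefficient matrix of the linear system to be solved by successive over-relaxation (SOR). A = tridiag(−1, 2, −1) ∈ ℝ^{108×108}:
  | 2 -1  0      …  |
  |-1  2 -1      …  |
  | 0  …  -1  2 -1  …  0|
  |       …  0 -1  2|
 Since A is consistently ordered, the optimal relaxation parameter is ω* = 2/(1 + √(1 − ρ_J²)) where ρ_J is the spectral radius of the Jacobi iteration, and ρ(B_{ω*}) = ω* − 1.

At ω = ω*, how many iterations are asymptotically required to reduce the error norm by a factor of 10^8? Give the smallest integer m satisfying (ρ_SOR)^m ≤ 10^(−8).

m = 320

ρ_J = max_k |cos(kπ/109)| = cos(π/109) = 0.9995847
√(1−ρ_J²) = |sin(π/109)| = 0.0288180
Young: ω* = 2/(1+√(1−ρ_J²)) = 2/(1+0.0288180) = 2/1.0288180 = 1.9439784.
and ρ(B_{ω*}) = 1.9439784 − 1 = 0.9439784.
8·ln10 = 18.4207; −ln(0.9439784) = 0.057652; m = ⌈18.4207/0.057652⌉ = ⌈319.515⌉ = 320.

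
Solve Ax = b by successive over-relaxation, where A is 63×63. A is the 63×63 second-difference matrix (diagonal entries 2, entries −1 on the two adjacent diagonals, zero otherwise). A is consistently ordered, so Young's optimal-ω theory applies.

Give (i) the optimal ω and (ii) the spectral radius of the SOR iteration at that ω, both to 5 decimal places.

ω* = 1.90645, ρ_SOR = 0.90645

With n=63, ρ(Jacobi) = cos(π/64) = 0.99880.
root = sin(π/64) = 0.049068  (since 1−cos² = sin²).
ω* = 2 / (1 + 0.049068) = 2 / 1.049068 ≈ 1.90645.
Hence ρ(B_{ω*}) = 1.90645 − 1 = 0.90645.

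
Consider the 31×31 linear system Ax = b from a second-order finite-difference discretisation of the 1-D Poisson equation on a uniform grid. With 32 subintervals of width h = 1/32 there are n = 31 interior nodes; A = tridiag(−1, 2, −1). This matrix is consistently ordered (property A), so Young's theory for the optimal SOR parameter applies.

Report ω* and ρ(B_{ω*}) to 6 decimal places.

B_J for the 31×31 system has eigenvalues cos(kπ/32); ρ_J = cos(π/32) = 0.995185.
√(1−ρ_J²) simplifies to sin(π/32) = 0.0980171.
[ω*] 2 ÷ (1 + 0.0980171) = 2 ÷ 1.0980171 = 1.821465.
ρ(B_{ω*}) = ω*−1 = 0.821465

ω* = 1.821465, ρ_SOR = 0.821465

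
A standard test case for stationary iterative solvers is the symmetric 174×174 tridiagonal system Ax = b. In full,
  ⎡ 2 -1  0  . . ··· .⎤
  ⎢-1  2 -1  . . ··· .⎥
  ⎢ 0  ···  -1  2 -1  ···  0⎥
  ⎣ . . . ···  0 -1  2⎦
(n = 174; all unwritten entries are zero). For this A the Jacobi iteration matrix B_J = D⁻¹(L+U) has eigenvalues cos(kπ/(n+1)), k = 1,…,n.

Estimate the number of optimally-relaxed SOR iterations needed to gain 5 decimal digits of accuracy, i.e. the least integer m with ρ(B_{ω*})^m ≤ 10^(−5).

[ρ_J] n=174: ρ(B_J) = cos(π/(n+1)) = cos(π/175) = 0.9998389.
root = sin(π/175) = 0.0179510  (since 1−cos² = sin²).
ω* = 2/(1 + 0.0179510) = 2/1.0179510 = 1.9647311.
At ω = 1.9647311 every |λ(B_ω)| = ω−1, so ρ_SOR = 0.9647311.
(0.9647311)^m ≤ 10^{−5}  ⇒  m·ln(0.9647311) ≤ −5·ln10  ⇒  m ≥ 320.641  ⇒  m = 321

m = 321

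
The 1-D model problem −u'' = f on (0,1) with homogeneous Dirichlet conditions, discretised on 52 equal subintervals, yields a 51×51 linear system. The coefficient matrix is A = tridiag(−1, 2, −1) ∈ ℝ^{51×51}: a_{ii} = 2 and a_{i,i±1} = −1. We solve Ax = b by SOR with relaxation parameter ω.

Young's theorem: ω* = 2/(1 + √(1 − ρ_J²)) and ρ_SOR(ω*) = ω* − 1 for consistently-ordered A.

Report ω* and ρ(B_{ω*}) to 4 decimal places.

[ρ_J] n=51: ρ(B_J) = cos(π/(n+1)) = cos(π/52) = 0.9982.
√(1 − cos²(π/52)) = sin(π/52) ≈ 0.06038.
So ω* = 2/1.06038 = 1.8861 (Young).
[ρ_SOR] ω* − 1 = 0.8861.

ω* = 1.8861, ρ_SOR = 0.8861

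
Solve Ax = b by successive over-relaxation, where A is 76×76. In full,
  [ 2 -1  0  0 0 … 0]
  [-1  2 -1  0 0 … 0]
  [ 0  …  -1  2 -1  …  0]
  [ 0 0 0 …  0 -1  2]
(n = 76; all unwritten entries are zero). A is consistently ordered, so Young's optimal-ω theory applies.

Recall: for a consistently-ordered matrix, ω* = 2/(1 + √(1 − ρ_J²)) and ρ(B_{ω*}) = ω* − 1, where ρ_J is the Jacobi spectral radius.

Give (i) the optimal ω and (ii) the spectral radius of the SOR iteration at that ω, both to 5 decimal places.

ω* = 1.92162, ρ_SOR = 0.92162

[ρ_J] n=76: ρ(B_J) = cos(π/(n+1)) = cos(π/77) = 0.99917.
√(1 − cos²(π/77)) = sin(π/77) ≈ 0.040789.
ω* = 2/(1+0.040789) = 1.92162
and ρ(B_{ω*}) = 1.92162 − 1 = 0.92162.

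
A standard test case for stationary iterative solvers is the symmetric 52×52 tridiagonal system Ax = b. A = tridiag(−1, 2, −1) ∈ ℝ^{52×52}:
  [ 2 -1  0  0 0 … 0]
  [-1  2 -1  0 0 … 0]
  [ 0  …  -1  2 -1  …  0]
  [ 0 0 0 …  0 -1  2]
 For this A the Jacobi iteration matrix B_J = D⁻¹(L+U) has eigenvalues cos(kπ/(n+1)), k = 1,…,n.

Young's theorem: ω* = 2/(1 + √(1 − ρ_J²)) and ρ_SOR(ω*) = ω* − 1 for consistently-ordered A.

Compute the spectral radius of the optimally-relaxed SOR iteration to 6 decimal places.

[ρ_J] n=52: ρ(B_J) = cos(π/(n+1)) = cos(π/53) = 0.998244.
1 − cos²(π/53) = sin²(π/53) ⇒ √(1−ρ_J²) = sin(π/53) = 0.0592406.
[ω*] 2 ÷ (1 + 0.0592406) = 2 ÷ 1.0592406 = 1.888145.
and ρ(B_{ω*}) = 1.888145 − 1 = 0.888145.

ρ_SOR = 0.888145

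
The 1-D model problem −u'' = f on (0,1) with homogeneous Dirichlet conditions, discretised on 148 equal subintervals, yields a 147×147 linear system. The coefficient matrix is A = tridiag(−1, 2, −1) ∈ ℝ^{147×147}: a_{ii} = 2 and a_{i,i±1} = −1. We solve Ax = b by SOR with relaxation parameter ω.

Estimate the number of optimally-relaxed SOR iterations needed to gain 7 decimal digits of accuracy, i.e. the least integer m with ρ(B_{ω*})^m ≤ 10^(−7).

m = 380

ρ_J = max_k |cos(kπ/148)| = cos(π/148) = 0.9997747
√(1−ρ_J²) = |sin(π/148)| = 0.0212254
ω* = 2 / (1 + 0.0212254) = 2 / 1.0212254 ≈ 1.9584315.
and ρ(B_{ω*}) = 1.9584315 − 1 = 0.9584315.
m ≥ 7·ln10 / (−ln 0.9584315) = 379.632; smallest integer m = 380.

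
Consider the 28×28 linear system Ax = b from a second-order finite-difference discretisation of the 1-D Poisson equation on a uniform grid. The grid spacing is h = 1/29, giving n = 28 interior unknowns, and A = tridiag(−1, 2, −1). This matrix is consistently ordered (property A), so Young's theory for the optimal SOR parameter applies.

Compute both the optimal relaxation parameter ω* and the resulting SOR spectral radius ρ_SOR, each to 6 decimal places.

ω* = 1.804860, ρ_SOR = 0.804860

With n=28, ρ(Jacobi) = cos(π/29) = 0.994138.
√(1−ρ_J²) simplifies to sin(π/29) = 0.1081190.
So ω* = 2/1.1081190 = 1.804860 (Young).
[ρ_SOR] ω* − 1 = 0.804860.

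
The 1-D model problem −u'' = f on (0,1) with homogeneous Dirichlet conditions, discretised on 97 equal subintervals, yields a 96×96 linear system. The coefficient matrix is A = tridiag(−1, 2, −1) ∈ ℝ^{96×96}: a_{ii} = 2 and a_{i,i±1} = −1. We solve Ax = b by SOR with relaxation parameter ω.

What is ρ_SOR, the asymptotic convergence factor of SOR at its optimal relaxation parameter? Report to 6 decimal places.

ρ_SOR = 0.937268

n=96: λ(B_J) = 1 − λ(A)/2 = cos(kπ/97); k=1 gives ρ_J = 0.999476.
√(1−ρ_J²) simplifies to sin(π/97) = 0.0323819.
ω* = 2/(1+0.0323819) = 1.937268
and ρ(B_{ω*}) = 1.937268 − 1 = 0.937268.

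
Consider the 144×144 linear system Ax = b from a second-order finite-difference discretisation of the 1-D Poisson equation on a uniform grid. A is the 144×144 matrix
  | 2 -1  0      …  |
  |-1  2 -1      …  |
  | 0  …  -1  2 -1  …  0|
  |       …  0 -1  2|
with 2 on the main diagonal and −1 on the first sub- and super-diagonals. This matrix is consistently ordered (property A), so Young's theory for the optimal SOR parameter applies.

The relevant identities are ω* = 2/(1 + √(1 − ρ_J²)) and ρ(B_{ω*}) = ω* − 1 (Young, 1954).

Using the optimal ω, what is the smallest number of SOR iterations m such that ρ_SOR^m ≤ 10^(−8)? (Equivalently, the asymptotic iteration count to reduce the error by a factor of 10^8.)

m = 426

B_J for the 144×144 system has eigenvalues cos(kπ/145); ρ_J = cos(π/145) = 0.9997653.
√(1−ρ_J²) = |sin(π/145)| = 0.0216645
Then 2/(1+√(1−ρ_J²)) = 2/(1+0.0216645); ω* = 2/1.0216645 = 1.9575898.
and ρ(B_{ω*}) = 1.9575898 − 1 = 0.9575898.
8·ln10 = 18.4207; −ln(0.9575898) = 0.0433358; m = ⌈18.4207/0.0433358⌉ = ⌈425.069⌉ = 426.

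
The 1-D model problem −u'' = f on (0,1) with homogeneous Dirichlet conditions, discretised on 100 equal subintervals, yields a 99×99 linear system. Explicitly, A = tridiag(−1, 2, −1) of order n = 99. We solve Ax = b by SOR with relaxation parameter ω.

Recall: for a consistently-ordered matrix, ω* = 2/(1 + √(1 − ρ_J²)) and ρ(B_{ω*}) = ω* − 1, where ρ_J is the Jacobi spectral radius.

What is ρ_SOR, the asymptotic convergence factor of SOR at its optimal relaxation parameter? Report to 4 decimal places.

[ρ_J] n=99: ρ(B_J) = cos(π/(n+1)) = cos(π/100) = 0.9995.
1 − cos²(π/100) = sin²(π/100) ⇒ √(1−ρ_J²) = sin(π/100) = 0.03141.
ω* = 2/(1 + 0.03141) = 2/1.03141 = 1.9391.
ρ_SOR = ω* − 1 ≈ 0.9391.

ρ_SOR = 0.9391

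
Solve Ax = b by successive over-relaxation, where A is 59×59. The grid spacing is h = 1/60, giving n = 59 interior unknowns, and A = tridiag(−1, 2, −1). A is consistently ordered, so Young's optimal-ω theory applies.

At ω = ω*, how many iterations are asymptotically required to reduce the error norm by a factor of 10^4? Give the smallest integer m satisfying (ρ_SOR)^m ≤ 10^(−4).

m = 88

[ρ_J] n=59: ρ(B_J) = cos(π/(n+1)) = cos(π/60) = 0.9986295.
√(1 − cos²(π/60)) = sin(π/60) ≈ 0.0523360.
ω* = 2 / (1 + 0.0523360) = 2 / 1.0523360 ≈ 1.9005337.
ρ_SOR = ω* − 1 ≈ 0.9005337.
(0.9005337)^m ≤ 10^{−4}  ⇒  m·ln(0.9005337) ≤ −4·ln10  ⇒  m ≥ 87.912  ⇒  m = 88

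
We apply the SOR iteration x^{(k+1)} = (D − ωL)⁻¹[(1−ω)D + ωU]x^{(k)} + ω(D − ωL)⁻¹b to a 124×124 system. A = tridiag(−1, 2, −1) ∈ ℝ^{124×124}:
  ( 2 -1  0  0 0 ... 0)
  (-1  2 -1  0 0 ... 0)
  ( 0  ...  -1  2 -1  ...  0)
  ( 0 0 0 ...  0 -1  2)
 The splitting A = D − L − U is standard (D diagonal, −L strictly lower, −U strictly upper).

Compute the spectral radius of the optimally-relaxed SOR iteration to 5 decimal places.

ρ_SOR = 0.95097

spectrum of D⁻¹(L+U) = {cos(kπ/125) : 1≤k≤124}; ρ_J = cos(π/125) = 0.99968.
√(1−ρ_J²) simplifies to sin(π/125) = 0.025130.
Young: ω* = 2/(1+√(1−ρ_J²)) = 2/(1+0.025130) = 2/1.025130 = 1.95097.
ρ(B_{ω*}) = ω*−1 = 0.95097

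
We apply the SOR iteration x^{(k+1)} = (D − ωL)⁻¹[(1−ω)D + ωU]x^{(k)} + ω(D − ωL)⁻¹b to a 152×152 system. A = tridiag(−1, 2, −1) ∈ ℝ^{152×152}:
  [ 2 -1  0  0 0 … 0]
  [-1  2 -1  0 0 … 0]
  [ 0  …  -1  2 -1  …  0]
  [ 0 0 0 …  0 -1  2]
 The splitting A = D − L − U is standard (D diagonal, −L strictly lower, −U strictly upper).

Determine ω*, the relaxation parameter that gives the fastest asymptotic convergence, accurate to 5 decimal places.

ω* = 1.95976

ρ_J = max_k |cos(kπ/153)| = cos(π/153) = 0.99979
√(1−ρ_J²) simplifies to sin(π/153) = 0.020532.
ω* = 2 / (1 + 0.020532) = 2 / 1.020532 ≈ 1.95976.
[ρ_SOR] ω* − 1 = 0.95976.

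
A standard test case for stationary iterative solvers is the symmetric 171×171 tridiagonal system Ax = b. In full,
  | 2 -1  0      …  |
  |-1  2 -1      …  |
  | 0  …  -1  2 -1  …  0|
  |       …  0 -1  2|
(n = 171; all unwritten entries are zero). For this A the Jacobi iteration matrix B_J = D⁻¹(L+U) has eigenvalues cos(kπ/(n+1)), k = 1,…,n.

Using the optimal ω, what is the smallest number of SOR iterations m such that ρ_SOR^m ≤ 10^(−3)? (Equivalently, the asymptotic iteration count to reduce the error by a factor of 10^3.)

With n=171, ρ(Jacobi) = cos(π/172) = 0.9998332.
root = sin(π/172) = 0.0182641  (since 1−cos² = sin²).
[ω*] 2 ÷ (1 + 0.0182641) = 2 ÷ 1.0182641 = 1.9641270.
ρ(B_{ω*}) = ω*−1 = 0.9641270
m ≥ 3·ln10 / (−ln 0.9641270) = 189.086; smallest integer m = 190.

m = 190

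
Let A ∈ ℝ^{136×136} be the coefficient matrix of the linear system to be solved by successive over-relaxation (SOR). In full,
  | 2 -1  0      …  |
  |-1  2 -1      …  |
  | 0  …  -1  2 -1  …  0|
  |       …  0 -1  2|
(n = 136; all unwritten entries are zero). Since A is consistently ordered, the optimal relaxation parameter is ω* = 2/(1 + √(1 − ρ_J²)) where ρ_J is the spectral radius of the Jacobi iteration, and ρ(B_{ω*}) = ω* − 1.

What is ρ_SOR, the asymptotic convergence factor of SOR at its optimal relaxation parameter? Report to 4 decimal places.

B_J for the 136×136 system has eigenvalues cos(kπ/137); ρ_J = cos(π/137) = 0.9997.
√(1−ρ_J²) simplifies to sin(π/137) = 0.02293.
Young: ω* = 2/(1+√(1−ρ_J²)) = 2/(1+0.02293) = 2/1.02293 = 1.9552.
and ρ(B_{ω*}) = 1.9552 − 1 = 0.9552.

ρ_SOR = 0.9552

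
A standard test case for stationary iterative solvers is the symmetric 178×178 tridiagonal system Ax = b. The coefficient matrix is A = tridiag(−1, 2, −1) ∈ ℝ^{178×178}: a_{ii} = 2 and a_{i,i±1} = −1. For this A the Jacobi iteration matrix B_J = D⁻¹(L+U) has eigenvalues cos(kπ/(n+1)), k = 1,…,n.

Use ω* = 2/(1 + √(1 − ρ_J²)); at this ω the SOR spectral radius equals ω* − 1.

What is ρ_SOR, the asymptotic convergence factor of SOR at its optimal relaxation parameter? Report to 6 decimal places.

With n=178, ρ(Jacobi) = cos(π/179) = 0.999846.
√(1−ρ_J²) simplifies to sin(π/179) = 0.0175499.
So ω* = 2/1.0175499 = 1.965506 (Young).
ρ(B_{ω*}) = ω*−1 = 0.965506

ρ_SOR = 0.965506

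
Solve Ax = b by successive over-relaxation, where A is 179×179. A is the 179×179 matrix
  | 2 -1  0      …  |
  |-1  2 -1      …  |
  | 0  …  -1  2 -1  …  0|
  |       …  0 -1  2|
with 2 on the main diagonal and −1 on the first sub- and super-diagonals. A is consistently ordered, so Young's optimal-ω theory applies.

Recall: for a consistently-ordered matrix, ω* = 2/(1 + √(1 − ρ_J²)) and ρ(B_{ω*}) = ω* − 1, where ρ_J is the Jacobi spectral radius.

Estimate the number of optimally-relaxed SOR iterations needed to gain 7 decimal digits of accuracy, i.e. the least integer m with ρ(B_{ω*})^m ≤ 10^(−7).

m = 462

[ρ_J] n=179: ρ(B_J) = cos(π/(n+1)) = cos(π/180) = 0.9998477.
1 − cos²(π/180) = sin²(π/180) ⇒ √(1−ρ_J²) = sin(π/180) = 0.0174524.
ω* = 2/(1 + 0.0174524) = 2/1.0174524 = 1.9656939.
[ρ_SOR] ω* − 1 = 0.9656939.
For 7 digits: m = 7·ln10 / (−ln 0.9656939) = 16.1181/0.0349084 = 461.726; round up → m = 462.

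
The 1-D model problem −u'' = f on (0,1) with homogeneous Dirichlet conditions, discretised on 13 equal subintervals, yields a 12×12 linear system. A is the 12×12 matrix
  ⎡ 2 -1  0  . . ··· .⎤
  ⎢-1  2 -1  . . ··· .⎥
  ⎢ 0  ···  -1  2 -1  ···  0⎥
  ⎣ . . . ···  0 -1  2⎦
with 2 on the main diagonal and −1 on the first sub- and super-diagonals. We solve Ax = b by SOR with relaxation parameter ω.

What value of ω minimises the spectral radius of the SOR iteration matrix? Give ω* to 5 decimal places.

ω* = 1.61379

spectrum of D⁻¹(L+U) = {cos(kπ/13) : 1≤k≤12}; ρ_J = cos(π/13) = 0.97094.
root = sin(π/13) = 0.239316  (since 1−cos² = sin²).
ω* = 2/(1 + 0.239316) = 2/1.239316 = 1.61379.
and ρ(B_{ω*}) = 1.61379 − 1 = 0.61379.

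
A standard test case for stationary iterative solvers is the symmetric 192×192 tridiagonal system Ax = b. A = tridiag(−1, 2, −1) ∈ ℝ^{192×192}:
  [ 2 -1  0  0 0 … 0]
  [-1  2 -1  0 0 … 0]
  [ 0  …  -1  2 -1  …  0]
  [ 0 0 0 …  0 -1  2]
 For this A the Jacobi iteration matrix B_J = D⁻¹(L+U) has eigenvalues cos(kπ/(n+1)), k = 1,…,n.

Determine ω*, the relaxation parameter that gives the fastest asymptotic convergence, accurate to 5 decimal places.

½·tridiag(1,0,1) at n=192: λ_k = cos(kπ/193); max |λ| at k=1 ⇒ ρ_J = cos(π/193) ≈ 0.99987.
1 − cos²(π/193) = sin²(π/193) ⇒ √(1−ρ_J²) = sin(π/193) = 0.016277.
Then 2/(1+√(1−ρ_J²)) = 2/(1+0.016277); ω* = 2/1.016277 = 1.96797.
ρ_SOR = ω* − 1 ≈ 0.96797.

ω* = 1.96797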